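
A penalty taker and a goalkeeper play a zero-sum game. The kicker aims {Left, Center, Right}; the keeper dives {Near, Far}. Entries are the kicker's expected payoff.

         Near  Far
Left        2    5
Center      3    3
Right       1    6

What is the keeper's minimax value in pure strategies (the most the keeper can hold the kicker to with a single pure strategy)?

3

Column maxima: Near → 3, Far → 6.
The smallest of these is 3.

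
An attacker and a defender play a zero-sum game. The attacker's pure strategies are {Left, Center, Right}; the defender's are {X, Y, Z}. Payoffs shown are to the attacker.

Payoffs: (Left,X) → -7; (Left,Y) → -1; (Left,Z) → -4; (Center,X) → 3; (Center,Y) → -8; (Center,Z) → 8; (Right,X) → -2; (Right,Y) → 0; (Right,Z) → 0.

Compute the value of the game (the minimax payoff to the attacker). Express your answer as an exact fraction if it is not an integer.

-16/13

Row minima: Left → -7, Center → -8, Right → -2; maximin = -2.
Column maxima: X → 3, Y → 0, Z → 8; minimax = 0.
-2 ≠ 0, so there is no saddle point; optimal play is mixed.
Left is strictly dominated by Right, so the attacker never plays it.
Z is strictly dominated by X (it gives the attacker strictly more in every row), so the defender never plays it.
On the remaining 2×2 (Center, Right vs X, Y):
Let the attacker play Center with probability p. Expected payoff against X: 3p + (-2)(1−p) = 5p − 2; against Y: (-8)p + 0(1−p) = −8p.
Setting these equal: 5p − 2 = −8p ⇒ 13p = 2 ⇒ p = 2/13, and the value is (5)·(2/13) − 2 = -16/13.
For the defender: with q = P(X), equating Center's and Right's payoffs gives 11q − 8 = −2q ⇒ q = 8/13.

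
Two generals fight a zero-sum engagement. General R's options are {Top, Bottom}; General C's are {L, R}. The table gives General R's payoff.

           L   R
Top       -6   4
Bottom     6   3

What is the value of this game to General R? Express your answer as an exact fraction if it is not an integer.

42/13

Row minima: Top → -6, Bottom → 3; maximin = 3.
Column maxima: L → 6, R → 4; minimax = 4.
3 ≠ 4, so there is no saddle point; optimal play is mixed.
Let General R play Top with probability p. Expected payoff against L: (-6)p + 6(1−p) = −12p + 6; against R: 4p + 3(1−p) = p + 3.
Setting these equal: −12p + 6 = p + 3 ⇒ −13p = -3 ⇒ p = 3/13, and the value is (-12)·(3/13) + 6 = 42/13.
For General C: with q = P(L), equating Top's and Bottom's payoffs gives −10q + 4 = 3q + 3 ⇒ q = 1/13.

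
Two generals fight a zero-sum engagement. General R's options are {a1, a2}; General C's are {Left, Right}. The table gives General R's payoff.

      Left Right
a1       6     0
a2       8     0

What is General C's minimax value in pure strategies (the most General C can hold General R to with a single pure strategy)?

0

Column maxima: Left → 8, Right → 0.
The smallest of these is 0.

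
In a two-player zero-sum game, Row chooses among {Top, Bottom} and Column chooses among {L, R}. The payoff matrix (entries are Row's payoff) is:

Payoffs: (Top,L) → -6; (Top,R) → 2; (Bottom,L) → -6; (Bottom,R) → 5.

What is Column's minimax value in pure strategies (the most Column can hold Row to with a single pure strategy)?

-6

Column maxima: L → -6, R → 5.
The smallest of these is -6.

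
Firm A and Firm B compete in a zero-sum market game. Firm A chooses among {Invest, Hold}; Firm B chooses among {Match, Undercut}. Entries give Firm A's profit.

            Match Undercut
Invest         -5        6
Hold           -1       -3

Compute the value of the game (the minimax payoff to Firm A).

-21/13

Row minima: Invest → -5, Hold → -3; maximin = -3.
Column maxima: Match → -1, Undercut → 6; minimax = -1.
-3 ≠ -1, so there is no saddle point; optimal play is mixed.
Let Firm A play Invest with probability p. Expected payoff against Match: (-5)p + (-1)(1−p) = −4p − 1; against Undercut: 6p + (-3)(1−p) = 9p − 3.
Setting these equal: −4p − 1 = 9p − 3 ⇒ −13p = -2 ⇒ p = 2/13, and the value is (-4)·(2/13) − 1 = -21/13.
For Firm B: with q = P(Match), equating Invest's and Hold's payoffs gives −11q + 6 = 2q − 3 ⇒ q = 9/13.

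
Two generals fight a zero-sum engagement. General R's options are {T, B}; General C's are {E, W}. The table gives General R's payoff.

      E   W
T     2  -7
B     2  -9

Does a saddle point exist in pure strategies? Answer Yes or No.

Yes

Row minima: T → -7, B → -9; maximin = -7.
Column maxima: E → 2, W → -7; minimax = -7.
maximin = minimax = -7, so a saddle point exists.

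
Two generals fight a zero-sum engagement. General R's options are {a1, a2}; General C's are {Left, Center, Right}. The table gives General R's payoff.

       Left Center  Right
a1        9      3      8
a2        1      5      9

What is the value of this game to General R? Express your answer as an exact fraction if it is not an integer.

Row minima: a1 → 3, a2 → 1; maximin = 3.
Column maxima: Left → 9, Center → 5, Right → 9; minimax = 5.
3 ≠ 5, so there is no saddle point; optimal play is mixed.
Right is strictly dominated by Center (it gives General R strictly more in every row), so General C never plays it.
On the remaining 2×2 (a1, a2 vs Left, Center):
Let General R play a1 with probability p. Expected payoff against Left: 9p + 1(1−p) = 8p + 1; against Center: 3p + 5(1−p) = −2p + 5.
Setting these equal: 8p + 1 = −2p + 5 ⇒ 10p = 4 ⇒ p = 2/5, and the value is (8)·(2/5) + 1 = 21/5.
For General C: with q = P(Left), equating a1's and a2's payoffs gives 6q + 3 = −4q + 5 ⇒ q = 1/5.

21/5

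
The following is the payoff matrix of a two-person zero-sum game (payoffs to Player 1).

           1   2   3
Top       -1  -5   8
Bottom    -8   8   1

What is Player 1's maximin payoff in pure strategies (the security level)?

-5

Row minima: Top → -5, Bottom → -8.
The best of these is -5.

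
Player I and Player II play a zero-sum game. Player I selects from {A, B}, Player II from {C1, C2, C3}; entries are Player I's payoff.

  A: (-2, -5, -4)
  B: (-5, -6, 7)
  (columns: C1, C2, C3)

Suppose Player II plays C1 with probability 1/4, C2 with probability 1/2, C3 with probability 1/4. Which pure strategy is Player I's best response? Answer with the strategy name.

B

Expected payoff of A: (1/4)·(-2) + (1/2)·(-5) + (1/4)·(-4) = -4.
Expected payoff of B: (1/4)·(-5) + (1/2)·(-6) + (1/4)·7 = -5/2.
The largest is -5/2, so Player I's best response is B.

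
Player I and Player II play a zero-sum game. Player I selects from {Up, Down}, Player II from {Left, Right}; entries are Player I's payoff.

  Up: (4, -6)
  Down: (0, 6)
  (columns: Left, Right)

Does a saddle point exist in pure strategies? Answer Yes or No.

No

Row minima: Up → -6, Down → 0; maximin = 0.
Column maxima: Left → 4, Right → 6; minimax = 4.
0 ≠ 4, so no pure-strategy equilibrium exists.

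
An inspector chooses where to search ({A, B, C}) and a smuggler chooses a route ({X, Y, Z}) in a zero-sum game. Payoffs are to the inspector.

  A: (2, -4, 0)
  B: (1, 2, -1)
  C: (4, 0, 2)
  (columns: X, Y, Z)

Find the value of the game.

Row minima: A → -4, B → -1, C → 0; maximin = 0.
Column maxima: X → 4, Y → 2, Z → 2; minimax = 2.
0 ≠ 2, so there is no saddle point; optimal play is mixed.
A is strictly dominated by C, so the inspector never plays it.
X is strictly dominated by Z (it gives the inspector strictly more in every row), so the smuggler never plays it.
On the remaining 2×2 (B, C vs Y, Z):
Let the inspector play B with probability p. Expected payoff against Y: 2p + 0(1−p) = 2p; against Z: (-1)p + 2(1−p) = −3p + 2.
Setting these equal: 2p = −3p + 2 ⇒ 5p = 2 ⇒ p = 2/5, and the value is (2)·(2/5) = 4/5.
For the smuggler: with q = P(Y), equating B's and C's payoffs gives 3q − 1 = −2q + 2 ⇒ q = 3/5.

4/5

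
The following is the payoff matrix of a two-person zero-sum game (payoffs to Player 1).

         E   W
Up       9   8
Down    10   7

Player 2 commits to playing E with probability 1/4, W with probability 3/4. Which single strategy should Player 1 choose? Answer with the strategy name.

Up

Expected payoff of Up: (1/4)·9 + (3/4)·8 = 33/4.
Expected payoff of Down: (1/4)·10 + (3/4)·7 = 31/4.
The largest is 33/4, so Player 1's best response is Up.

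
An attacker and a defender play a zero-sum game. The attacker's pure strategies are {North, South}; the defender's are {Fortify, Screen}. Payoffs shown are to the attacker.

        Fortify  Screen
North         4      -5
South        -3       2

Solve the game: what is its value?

-1/2

Row minima: North → -5, South → -3; maximin = -3.
Column maxima: Fortify → 4, Screen → 2; minimax = 2.
-3 ≠ 2, so there is no saddle point; optimal play is mixed.
Let the attacker play North with probability p. Expected payoff against Fortify: 4p + (-3)(1−p) = 7p − 3; against Screen: (-5)p + 2(1−p) = −7p + 2.
Setting these equal: 7p − 3 = −7p + 2 ⇒ 14p = 5 ⇒ p = 5/14, and the value is (7)·(5/14) − 3 = -1/2.
For the defender: with q = P(Fortify), equating North's and South's payoffs gives 9q − 5 = −5q + 2 ⇒ q = 1/2.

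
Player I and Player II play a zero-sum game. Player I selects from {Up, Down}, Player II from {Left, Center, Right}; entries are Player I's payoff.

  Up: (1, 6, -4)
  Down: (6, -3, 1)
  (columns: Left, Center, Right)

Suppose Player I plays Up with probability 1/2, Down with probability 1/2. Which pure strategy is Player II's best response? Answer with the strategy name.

Right

If Player II plays Left, Player I's expected payoff is (1/2)·1 + (1/2)·6 = 7/2.
If Player II plays Center, Player I's expected payoff is (1/2)·6 + (1/2)·(-3) = 3/2.
If Player II plays Right, Player I's expected payoff is (1/2)·(-4) + (1/2)·1 = -3/2.
Player II minimizes Player I's payoff; the smallest is -3/2, so the best response is Right.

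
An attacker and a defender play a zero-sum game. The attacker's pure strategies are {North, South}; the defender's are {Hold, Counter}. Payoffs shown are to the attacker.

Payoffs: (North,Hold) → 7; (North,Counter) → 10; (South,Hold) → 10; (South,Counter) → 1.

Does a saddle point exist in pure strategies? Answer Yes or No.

No

Row minima: North → 7, South → 1; maximin = 7.
Column maxima: Hold → 10, Counter → 10; minimax = 10.
7 ≠ 10, so no pure-strategy equilibrium exists.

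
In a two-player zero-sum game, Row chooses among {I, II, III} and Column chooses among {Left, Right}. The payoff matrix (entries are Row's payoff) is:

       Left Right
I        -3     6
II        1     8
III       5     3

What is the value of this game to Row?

Row minima: I → -3, II → 1, III → 3; maximin = 3.
Column maxima: Left → 5, Right → 8; minimax = 5.
3 ≠ 5, so there is no saddle point; optimal play is mixed.
I is strictly dominated by II, so Row never plays it.
On the remaining 2×2 (II, III vs Left, Right):
Let Row play II with probability p. Expected payoff against Left: 1p + 5(1−p) = −4p + 5; against Right: 8p + 3(1−p) = 5p + 3.
Setting these equal: −4p + 5 = 5p + 3 ⇒ −9p = -2 ⇒ p = 2/9, and the value is (-4)·(2/9) + 5 = 37/9.
For Column: with q = P(Left), equating II's and III's payoffs gives −7q + 8 = 2q + 3 ⇒ q = 5/9.

37/9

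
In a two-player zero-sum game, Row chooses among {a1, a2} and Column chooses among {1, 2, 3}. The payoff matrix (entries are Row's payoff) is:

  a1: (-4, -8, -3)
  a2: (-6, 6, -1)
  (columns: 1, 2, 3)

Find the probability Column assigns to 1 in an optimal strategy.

7/8

Row minima: a1 → -8, a2 → -6; maximin = -6.
Column maxima: 1 → -4, 2 → 6, 3 → -1; minimax = -4.
-6 ≠ -4, so there is no saddle point; optimal play is mixed.
3 is strictly dominated by 1 (it gives Row strictly more in every row), so Column never plays it.
On the remaining 2×2 (a1, a2 vs 1, 2):
Let Row play a1 with probability p. Expected payoff against 1: (-4)p + (-6)(1−p) = 2p − 6; against 2: (-8)p + 6(1−p) = −14p + 6.
Setting these equal: 2p − 6 = −14p + 6 ⇒ 16p = 12 ⇒ p = 3/4, and the value is (2)·(3/4) − 6 = -9/2.
For Column: with q = P(1), equating a1's and a2's payoffs gives 4q − 8 = −12q + 6 ⇒ q = 7/8.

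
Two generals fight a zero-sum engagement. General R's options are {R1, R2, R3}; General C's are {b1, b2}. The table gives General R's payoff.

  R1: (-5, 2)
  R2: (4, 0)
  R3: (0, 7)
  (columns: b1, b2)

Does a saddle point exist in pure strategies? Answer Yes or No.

Row minima: R1 → -5, R2 → 0, R3 → 0; maximin = 0.
Column maxima: b1 → 4, b2 → 7; minimax = 4.
0 ≠ 4, so no pure-strategy equilibrium exists.

No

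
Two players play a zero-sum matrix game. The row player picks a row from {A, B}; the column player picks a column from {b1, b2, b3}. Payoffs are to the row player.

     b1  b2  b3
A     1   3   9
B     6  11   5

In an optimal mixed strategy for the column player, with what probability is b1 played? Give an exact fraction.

Row minima: A → 1, B → 5; maximin = 5.
Column maxima: b1 → 6, b2 → 11, b3 → 9; minimax = 6.
5 ≠ 6, so there is no saddle point; optimal play is mixed.
b2 is strictly dominated by b1 (it gives the row player strictly more in every row), so the column player never plays it.
On the remaining 2×2 (A, B vs b1, b3):
Let the row player play A with probability p. Expected payoff against b1: 1p + 6(1−p) = −5p + 6; against b3: 9p + 5(1−p) = 4p + 5.
Setting these equal: −5p + 6 = 4p + 5 ⇒ −9p = -1 ⇒ p = 1/9, and the value is (-5)·(1/9) + 6 = 49/9.
For the column player: with q = P(b1), equating A's and B's payoffs gives −8q + 9 = q + 5 ⇒ q = 4/9.

4/9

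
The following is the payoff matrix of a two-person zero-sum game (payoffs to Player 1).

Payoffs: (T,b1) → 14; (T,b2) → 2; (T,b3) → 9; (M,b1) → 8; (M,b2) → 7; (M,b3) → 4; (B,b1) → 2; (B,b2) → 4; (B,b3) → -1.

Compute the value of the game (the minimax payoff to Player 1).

11/2

Row minima: T → 2, M → 4, B → -1; maximin = 4.
Column maxima: b1 → 14, b2 → 7, b3 → 9; minimax = 7.
4 ≠ 7, so there is no saddle point; optimal play is mixed.
B is strictly dominated by M, so Player 1 never plays it.
With B eliminated, b1 is strictly dominated by b2 (it gives Player 1 strictly more in every remaining row), so Player 2 never plays it.
On the remaining 2×2 (T, M vs b2, b3):
Let Player 1 play T with probability p. Expected payoff against b2: 2p + 7(1−p) = −5p + 7; against b3: 9p + 4(1−p) = 5p + 4.
Setting these equal: −5p + 7 = 5p + 4 ⇒ −10p = -3 ⇒ p = 3/10, and the value is (-5)·(3/10) + 7 = 11/2.
For Player 2: with q = P(b2), equating T's and M's payoffs gives −7q + 9 = 3q + 4 ⇒ q = 1/2.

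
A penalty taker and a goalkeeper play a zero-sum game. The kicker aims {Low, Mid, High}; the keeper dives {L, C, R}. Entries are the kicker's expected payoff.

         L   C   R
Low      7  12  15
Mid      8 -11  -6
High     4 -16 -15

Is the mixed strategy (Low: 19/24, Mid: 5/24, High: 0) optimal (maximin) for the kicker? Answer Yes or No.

Yes

Against L this mix gives (19/24)·7 + (5/24)·8 = 173/24.
Against C this mix gives (19/24)·12 + (5/24)·(-11) = 173/24.
Against R this mix gives (19/24)·15 + (5/24)·(-6) = 85/8.
All of the keeper's active replies (L, C) yield 173/24, and no column does worse for the kicker. The mix makes the keeper indifferent and guarantees 173/24, so it is optimal.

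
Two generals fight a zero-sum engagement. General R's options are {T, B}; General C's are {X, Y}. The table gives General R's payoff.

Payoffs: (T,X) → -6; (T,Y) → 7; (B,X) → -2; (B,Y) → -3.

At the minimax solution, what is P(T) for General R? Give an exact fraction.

1/14

Row minima: T → -6, B → -3; maximin = -3.
Column maxima: X → -2, Y → 7; minimax = -2.
-3 ≠ -2, so there is no saddle point; optimal play is mixed.
Let General R play T with probability p. Expected payoff against X: (-6)p + (-2)(1−p) = −4p − 2; against Y: 7p + (-3)(1−p) = 10p − 3.
Setting these equal: −4p − 2 = 10p − 3 ⇒ −14p = -1 ⇒ p = 1/14, and the value is (-4)·(1/14) − 2 = -16/7.
For General C: with q = P(X), equating T's and B's payoffs gives −13q + 7 = q − 3 ⇒ q = 5/7.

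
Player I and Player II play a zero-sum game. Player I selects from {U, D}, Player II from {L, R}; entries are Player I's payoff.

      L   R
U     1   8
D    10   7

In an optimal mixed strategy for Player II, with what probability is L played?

1/10

Row minima: U → 1, D → 7; maximin = 7.
Column maxima: L → 10, R → 8; minimax = 8.
7 ≠ 8, so there is no saddle point; optimal play is mixed.
Let Player I play U with probability p. Expected payoff against L: 1p + 10(1−p) = −9p + 10; against R: 8p + 7(1−p) = p + 7.
Setting these equal: −9p + 10 = p + 7 ⇒ −10p = -3 ⇒ p = 3/10, and the value is (-9)·(3/10) + 10 = 73/10.
For Player II: with q = P(L), equating U's and D's payoffs gives −7q + 8 = 3q + 7 ⇒ q = 1/10.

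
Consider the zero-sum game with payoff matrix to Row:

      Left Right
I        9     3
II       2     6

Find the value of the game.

24/5

Row minima: I → 3, II → 2; maximin = 3.
Column maxima: Left → 9, Right → 6; minimax = 6.
3 ≠ 6, so there is no saddle point; optimal play is mixed.
Let Row play I with probability p. Expected payoff against Left: 9p + 2(1−p) = 7p + 2; against Right: 3p + 6(1−p) = −3p + 6.
Setting these equal: 7p + 2 = −3p + 6 ⇒ 10p = 4 ⇒ p = 2/5, and the value is (7)·(2/5) + 2 = 24/5.
For Column: with q = P(Left), equating I's and II's payoffs gives 6q + 3 = −4q + 6 ⇒ q = 3/10.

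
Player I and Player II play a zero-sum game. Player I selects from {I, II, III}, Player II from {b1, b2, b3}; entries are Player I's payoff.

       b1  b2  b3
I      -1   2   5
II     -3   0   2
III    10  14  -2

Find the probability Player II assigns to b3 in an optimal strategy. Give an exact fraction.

Row minima: I → -1, II → -3, III → -2; maximin = -1.
Column maxima: b1 → 10, b2 → 14, b3 → 5; minimax = 5.
-1 ≠ 5, so there is no saddle point; optimal play is mixed.
II is strictly dominated by I, so Player I never plays it.
b2 is strictly dominated by b1 (it gives Player I strictly more in every row), so Player II never plays it.
On the remaining 2×2 (I, III vs b1, b3):
Let Player I play I with probability p. Expected payoff against b1: (-1)p + 10(1−p) = −11p + 10; against b3: 5p + (-2)(1−p) = 7p − 2.
Setting these equal: −11p + 10 = 7p − 2 ⇒ −18p = -12 ⇒ p = 2/3, and the value is (-11)·(2/3) + 10 = 8/3.
For Player II: with q = P(b1), equating I's and III's payoffs gives −6q + 5 = 12q − 2 ⇒ q = 7/18.

11/18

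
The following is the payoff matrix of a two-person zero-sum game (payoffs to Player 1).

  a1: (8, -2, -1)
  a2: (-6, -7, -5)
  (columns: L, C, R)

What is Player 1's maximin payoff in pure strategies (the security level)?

Row minima: a1 → -2, a2 → -7.
The best of these is -2.

-2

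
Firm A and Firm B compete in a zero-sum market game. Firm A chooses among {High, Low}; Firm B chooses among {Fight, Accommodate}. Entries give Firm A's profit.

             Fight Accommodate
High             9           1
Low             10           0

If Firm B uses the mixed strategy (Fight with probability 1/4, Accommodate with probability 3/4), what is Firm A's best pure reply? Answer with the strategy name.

Expected payoff of High: (1/4)·9 + (3/4)·1 = 3.
Expected payoff of Low: (1/4)·10 + (3/4)·0 = 5/2.
The largest is 3, so Firm A's best response is High.

High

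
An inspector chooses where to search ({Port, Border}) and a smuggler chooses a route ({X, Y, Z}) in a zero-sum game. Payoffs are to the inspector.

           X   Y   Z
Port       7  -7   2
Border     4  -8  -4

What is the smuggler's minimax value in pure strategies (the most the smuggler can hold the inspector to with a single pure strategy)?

-7

Column maxima: X → 7, Y → -7, Z → 2.
The smallest of these is -7.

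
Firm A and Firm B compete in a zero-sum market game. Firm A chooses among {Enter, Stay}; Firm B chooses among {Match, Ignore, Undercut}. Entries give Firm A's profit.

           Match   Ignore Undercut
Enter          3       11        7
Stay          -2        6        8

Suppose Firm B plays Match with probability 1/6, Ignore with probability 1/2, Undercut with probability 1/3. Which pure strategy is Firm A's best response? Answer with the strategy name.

Expected payoff of Enter: (1/6)·3 + (1/2)·11 + (1/3)·7 = 25/3.
Expected payoff of Stay: (1/6)·(-2) + (1/2)·6 + (1/3)·8 = 16/3.
The largest is 25/3, so Firm A's best response is Enter.

Enter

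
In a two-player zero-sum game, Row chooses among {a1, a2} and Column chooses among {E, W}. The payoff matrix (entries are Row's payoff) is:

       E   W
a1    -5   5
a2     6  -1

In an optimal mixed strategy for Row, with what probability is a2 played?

Row minima: a1 → -5, a2 → -1; maximin = -1.
Column maxima: E → 6, W → 5; minimax = 5.
-1 ≠ 5, so there is no saddle point; optimal play is mixed.
Let Row play a1 with probability p. Expected payoff against E: (-5)p + 6(1−p) = −11p + 6; against W: 5p + (-1)(1−p) = 6p − 1.
Setting these equal: −11p + 6 = 6p − 1 ⇒ −17p = -7 ⇒ p = 7/17, and the value is (-11)·(7/17) + 6 = 25/17.
For Column: with q = P(E), equating a1's and a2's payoffs gives −10q + 5 = 7q − 1 ⇒ q = 6/17.

10/17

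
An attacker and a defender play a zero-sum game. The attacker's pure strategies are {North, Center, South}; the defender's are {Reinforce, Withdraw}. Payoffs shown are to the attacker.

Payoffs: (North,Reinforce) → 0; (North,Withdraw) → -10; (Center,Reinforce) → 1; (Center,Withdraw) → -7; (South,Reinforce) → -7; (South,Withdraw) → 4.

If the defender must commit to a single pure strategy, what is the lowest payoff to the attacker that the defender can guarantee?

1

Column maxima: Reinforce → 1, Withdraw → 4.
The smallest of these is 1.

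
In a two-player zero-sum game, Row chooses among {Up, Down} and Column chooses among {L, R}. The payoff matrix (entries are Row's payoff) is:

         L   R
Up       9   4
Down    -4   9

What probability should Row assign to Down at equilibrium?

5/18

Row minima: Up → 4, Down → -4; maximin = 4.
Column maxima: L → 9, R → 9; minimax = 9.
4 ≠ 9, so there is no saddle point; optimal play is mixed.
Let Row play Up with probability p. Expected payoff against L: 9p + (-4)(1−p) = 13p − 4; against R: 4p + 9(1−p) = −5p + 9.
Setting these equal: 13p − 4 = −5p + 9 ⇒ 18p = 13 ⇒ p = 13/18, and the value is (13)·(13/18) − 4 = 97/18.
For Column: with q = P(L), equating Up's and Down's payoffs gives 5q + 4 = −13q + 9 ⇒ q = 5/18.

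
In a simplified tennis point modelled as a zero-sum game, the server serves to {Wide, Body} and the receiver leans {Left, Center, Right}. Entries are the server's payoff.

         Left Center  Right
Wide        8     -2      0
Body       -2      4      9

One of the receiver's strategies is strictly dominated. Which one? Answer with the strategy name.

Center holds the server's payoff strictly below Right in every row: -2 < 0, 4 < 9.
So Right is strictly dominated for the receiver.

Right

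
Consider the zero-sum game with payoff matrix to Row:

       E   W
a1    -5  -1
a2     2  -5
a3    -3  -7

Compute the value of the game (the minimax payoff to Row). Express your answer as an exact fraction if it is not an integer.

-27/11

Row minima: a1 → -5, a2 → -5, a3 → -7; maximin = -5.
Column maxima: E → 2, W → -1; minimax = -1.
-5 ≠ -1, so there is no saddle point; optimal play is mixed.
a3 is strictly dominated by a2, so Row never plays it.
On the remaining 2×2 (a1, a2 vs E, W):
Let Row play a1 with probability p. Expected payoff against E: (-5)p + 2(1−p) = −7p + 2; against W: (-1)p + (-5)(1−p) = 4p − 5.
Setting these equal: −7p + 2 = 4p − 5 ⇒ −11p = -7 ⇒ p = 7/11, and the value is (-7)·(7/11) + 2 = -27/11.
For Column: with q = P(E), equating a1's and a2's payoffs gives −4q − 1 = 7q − 5 ⇒ q = 4/11.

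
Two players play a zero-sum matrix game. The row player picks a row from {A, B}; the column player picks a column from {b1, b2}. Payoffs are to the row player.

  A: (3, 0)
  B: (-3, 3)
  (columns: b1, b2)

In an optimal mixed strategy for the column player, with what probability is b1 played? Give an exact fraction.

1/3

Row minima: A → 0, B → -3; maximin = 0.
Column maxima: b1 → 3, b2 → 3; minimax = 3.
0 ≠ 3, so there is no saddle point; optimal play is mixed.
Let the row player play A with probability p. Expected payoff against b1: 3p + (-3)(1−p) = 6p − 3; against b2: 0p + 3(1−p) = −3p + 3.
Setting these equal: 6p − 3 = −3p + 3 ⇒ 9p = 6 ⇒ p = 2/3, and the value is (6)·(2/3) − 3 = 1.
For the column player: with q = P(b1), equating A's and B's payoffs gives 3q = −6q + 3 ⇒ q = 1/3.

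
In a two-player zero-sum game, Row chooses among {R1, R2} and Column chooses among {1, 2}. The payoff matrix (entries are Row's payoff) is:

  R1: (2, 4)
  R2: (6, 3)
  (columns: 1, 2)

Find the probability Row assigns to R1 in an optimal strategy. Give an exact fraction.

Row minima: R1 → 2, R2 → 3; maximin = 3.
Column maxima: 1 → 6, 2 → 4; minimax = 4.
3 ≠ 4, so there is no saddle point; optimal play is mixed.
Let Row play R1 with probability p. Expected payoff against 1: 2p + 6(1−p) = −4p + 6; against 2: 4p + 3(1−p) = p + 3.
Setting these equal: −4p + 6 = p + 3 ⇒ −5p = -3 ⇒ p = 3/5, and the value is (-4)·(3/5) + 6 = 18/5.
For Column: with q = P(1), equating R1's and R2's payoffs gives −2q + 4 = 3q + 3 ⇒ q = 1/5.

3/5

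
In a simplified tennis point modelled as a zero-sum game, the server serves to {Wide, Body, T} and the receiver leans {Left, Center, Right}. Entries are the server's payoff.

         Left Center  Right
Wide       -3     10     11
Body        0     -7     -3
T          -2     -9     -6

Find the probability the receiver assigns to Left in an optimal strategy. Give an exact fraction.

17/20

Row minima: Wide → -3, Body → -7, T → -9; maximin = -3.
Column maxima: Left → 0, Center → 10, Right → 11; minimax = 0.
-3 ≠ 0, so there is no saddle point; optimal play is mixed.
T is strictly dominated by Body, so the server never plays it.
Right is strictly dominated by Center (it gives the server strictly more in every row), so the receiver never plays it.
On the remaining 2×2 (Wide, Body vs Left, Center):
Let the server play Wide with probability p. Expected payoff against Left: (-3)p + 0(1−p) = −3p; against Center: 10p + (-7)(1−p) = 17p − 7.
Setting these equal: −3p = 17p − 7 ⇒ −20p = -7 ⇒ p = 7/20, and the value is (-3)·(7/20) = -21/20.
For the receiver: with q = P(Left), equating Wide's and Body's payoffs gives −13q + 10 = 7q − 7 ⇒ q = 17/20.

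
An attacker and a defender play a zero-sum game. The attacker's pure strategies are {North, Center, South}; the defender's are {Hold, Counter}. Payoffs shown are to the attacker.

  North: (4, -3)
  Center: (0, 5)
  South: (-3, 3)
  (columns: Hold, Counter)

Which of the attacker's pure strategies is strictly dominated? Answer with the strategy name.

Center gives a strictly higher payoff than South against every column: 0 > -3, 5 > 3.
So South is strictly dominated and the attacker never plays it.

South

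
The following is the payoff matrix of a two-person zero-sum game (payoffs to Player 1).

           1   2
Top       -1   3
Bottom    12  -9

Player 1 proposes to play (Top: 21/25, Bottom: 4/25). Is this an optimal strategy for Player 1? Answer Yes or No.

Against 1 this mix gives (21/25)·(-1) + (4/25)·12 = 27/25.
Against 2 this mix gives (21/25)·3 + (4/25)·(-9) = 27/25.
All of Player 2's active replies (1, 2) yield 27/25, and no column does worse for Player 1. The mix makes Player 2 indifferent and guarantees 27/25, so it is optimal.

Yes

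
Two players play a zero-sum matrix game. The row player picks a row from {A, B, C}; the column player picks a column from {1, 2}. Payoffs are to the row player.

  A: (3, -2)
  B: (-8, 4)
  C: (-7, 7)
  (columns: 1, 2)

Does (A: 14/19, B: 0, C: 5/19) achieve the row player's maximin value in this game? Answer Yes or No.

Against 1 this mix gives (14/19)·3 + (5/19)·(-7) = 7/19.
Against 2 this mix gives (14/19)·(-2) + (5/19)·7 = 7/19.
All of the column player's active replies (1, 2) yield 7/19, and no column does worse for the row player. The mix makes the column player indifferent and guarantees 7/19, so it is optimal.

Yes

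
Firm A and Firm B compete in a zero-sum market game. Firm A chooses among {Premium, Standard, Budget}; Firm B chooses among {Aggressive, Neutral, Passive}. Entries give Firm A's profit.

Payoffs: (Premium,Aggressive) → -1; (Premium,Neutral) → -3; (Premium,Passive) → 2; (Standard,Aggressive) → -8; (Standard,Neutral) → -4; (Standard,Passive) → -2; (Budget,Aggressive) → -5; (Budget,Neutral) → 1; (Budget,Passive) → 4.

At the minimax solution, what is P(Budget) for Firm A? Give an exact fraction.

Row minima: Premium → -3, Standard → -8, Budget → -5; maximin = -3.
Column maxima: Aggressive → -1, Neutral → 1, Passive → 4; minimax = -1.
-3 ≠ -1, so there is no saddle point; optimal play is mixed.
Standard is strictly dominated by Premium, so Firm A never plays it.
Passive is strictly dominated by Aggressive (it gives Firm A strictly more in every row), so Firm B never plays it.
On the remaining 2×2 (Premium, Budget vs Aggressive, Neutral):
Let Firm A play Premium with probability p. Expected payoff against Aggressive: (-1)p + (-5)(1−p) = 4p − 5; against Neutral: (-3)p + 1(1−p) = −4p + 1.
Setting these equal: 4p − 5 = −4p + 1 ⇒ 8p = 6 ⇒ p = 3/4, and the value is (4)·(3/4) − 5 = -2.
For Firm B: with q = P(Aggressive), equating Premium's and Budget's payoffs gives 2q − 3 = −6q + 1 ⇒ q = 1/2.

1/4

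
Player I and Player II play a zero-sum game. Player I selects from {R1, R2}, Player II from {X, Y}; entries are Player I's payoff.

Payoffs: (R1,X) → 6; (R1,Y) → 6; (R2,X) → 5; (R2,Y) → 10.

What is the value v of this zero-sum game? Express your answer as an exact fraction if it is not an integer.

6

Row minima: R1 → 6, R2 → 5; maximin = 6.
Column maxima: X → 6, Y → 10; minimax = 6.
Since maximin = minimax = 6, there is a saddle point and the value is 6.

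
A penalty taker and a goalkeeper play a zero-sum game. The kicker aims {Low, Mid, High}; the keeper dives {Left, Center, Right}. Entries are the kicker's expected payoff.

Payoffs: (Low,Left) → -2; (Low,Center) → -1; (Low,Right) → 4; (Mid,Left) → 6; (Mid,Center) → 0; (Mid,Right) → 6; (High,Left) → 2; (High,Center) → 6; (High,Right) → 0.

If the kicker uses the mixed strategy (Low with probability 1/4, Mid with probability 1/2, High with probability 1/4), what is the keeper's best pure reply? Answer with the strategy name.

If the keeper plays Left, the kicker's expected payoff is (1/4)·(-2) + (1/2)·6 + (1/4)·2 = 3.
If the keeper plays Center, the kicker's expected payoff is (1/4)·(-1) + (1/2)·0 + (1/4)·6 = 5/4.
If the keeper plays Right, the kicker's expected payoff is (1/4)·4 + (1/2)·6 + (1/4)·0 = 4.
The keeper minimizes the kicker's payoff; the smallest is 5/4, so the best response is Center.

Center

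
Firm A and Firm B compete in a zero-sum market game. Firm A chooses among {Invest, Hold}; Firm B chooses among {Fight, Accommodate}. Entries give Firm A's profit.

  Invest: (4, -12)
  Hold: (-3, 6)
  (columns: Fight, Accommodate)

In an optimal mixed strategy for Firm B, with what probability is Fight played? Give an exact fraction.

Row minima: Invest → -12, Hold → -3; maximin = -3.
Column maxima: Fight → 4, Accommodate → 6; minimax = 4.
-3 ≠ 4, so there is no saddle point; optimal play is mixed.
Let Firm A play Invest with probability p. Expected payoff against Fight: 4p + (-3)(1−p) = 7p − 3; against Accommodate: (-12)p + 6(1−p) = −18p + 6.
Setting these equal: 7p − 3 = −18p + 6 ⇒ 25p = 9 ⇒ p = 9/25, and the value is (7)·(9/25) − 3 = -12/25.
For Firm B: with q = P(Fight), equating Invest's and Hold's payoffs gives 16q − 12 = −9q + 6 ⇒ q = 18/25.

18/25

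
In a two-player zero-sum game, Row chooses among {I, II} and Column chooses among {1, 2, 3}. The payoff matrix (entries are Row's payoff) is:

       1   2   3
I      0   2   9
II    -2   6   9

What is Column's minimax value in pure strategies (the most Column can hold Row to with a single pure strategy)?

0

Column maxima: 1 → 0, 2 → 6, 3 → 9.
The smallest of these is 0.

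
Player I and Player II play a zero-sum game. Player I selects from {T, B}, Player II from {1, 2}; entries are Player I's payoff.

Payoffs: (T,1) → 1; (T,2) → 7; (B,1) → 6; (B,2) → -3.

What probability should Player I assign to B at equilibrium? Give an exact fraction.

2/5

Row minima: T → 1, B → -3; maximin = 1.
Column maxima: 1 → 6, 2 → 7; minimax = 6.
1 ≠ 6, so there is no saddle point; optimal play is mixed.
Let Player I play T with probability p. Expected payoff against 1: 1p + 6(1−p) = −5p + 6; against 2: 7p + (-3)(1−p) = 10p − 3.
Setting these equal: −5p + 6 = 10p − 3 ⇒ −15p = -9 ⇒ p = 3/5, and the value is (-5)·(3/5) + 6 = 3.
For Player II: with q = P(1), equating T's and B's payoffs gives −6q + 7 = 9q − 3 ⇒ q = 2/3.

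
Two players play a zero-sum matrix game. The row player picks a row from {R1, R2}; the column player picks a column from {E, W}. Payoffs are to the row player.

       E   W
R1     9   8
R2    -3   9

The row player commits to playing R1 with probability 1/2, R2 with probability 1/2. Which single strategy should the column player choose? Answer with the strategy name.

If the column player plays E, the row player's expected payoff is (1/2)·9 + (1/2)·(-3) = 3.
If the column player plays W, the row player's expected payoff is (1/2)·8 + (1/2)·9 = 17/2.
The column player minimizes the row player's payoff; the smallest is 3, so the best response is E.

E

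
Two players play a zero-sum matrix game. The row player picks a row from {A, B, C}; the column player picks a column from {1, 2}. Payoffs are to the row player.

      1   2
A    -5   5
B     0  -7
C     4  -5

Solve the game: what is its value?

-5/19

Row minima: A → -5, B → -7, C → -5; maximin = -5.
Column maxima: 1 → 4, 2 → 5; minimax = 4.
-5 ≠ 4, so there is no saddle point; optimal play is mixed.
B is strictly dominated by C, so the row player never plays it.
On the remaining 2×2 (A, C vs 1, 2):
Let the row player play A with probability p. Expected payoff against 1: (-5)p + 4(1−p) = −9p + 4; against 2: 5p + (-5)(1−p) = 10p − 5.
Setting these equal: −9p + 4 = 10p − 5 ⇒ −19p = -9 ⇒ p = 9/19, and the value is (-9)·(9/19) + 4 = -5/19.
For the column player: with q = P(1), equating A's and C's payoffs gives −10q + 5 = 9q − 5 ⇒ q = 10/19.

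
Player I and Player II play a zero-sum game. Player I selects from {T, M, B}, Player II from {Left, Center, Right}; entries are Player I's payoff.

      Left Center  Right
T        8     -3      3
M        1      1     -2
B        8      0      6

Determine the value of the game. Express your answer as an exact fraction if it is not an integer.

2/3

Row minima: T → -3, M → -2, B → 0; maximin = 0.
Column maxima: Left → 8, Center → 1, Right → 6; minimax = 1.
0 ≠ 1, so there is no saddle point; optimal play is mixed.
Left is strictly dominated by Right (it gives Player I strictly more in every row), so Player II never plays it.
With Left eliminated, T is strictly dominated by B (B gives Player I strictly more in every remaining column), so Player I never plays it.
On the remaining 2×2 (M, B vs Center, Right):
Let Player I play M with probability p. Expected payoff against Center: 1p + 0(1−p) = p; against Right: (-2)p + 6(1−p) = −8p + 6.
Setting these equal: p = −8p + 6 ⇒ 9p = 6 ⇒ p = 2/3, and the value is (1)·(2/3) = 2/3.
For Player II: with q = P(Center), equating M's and B's payoffs gives 3q − 2 = −6q + 6 ⇒ q = 8/9.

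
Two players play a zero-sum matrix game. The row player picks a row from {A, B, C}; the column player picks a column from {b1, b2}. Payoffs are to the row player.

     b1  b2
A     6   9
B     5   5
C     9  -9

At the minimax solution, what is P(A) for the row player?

6/7

Row minima: A → 6, B → 5, C → -9; maximin = 6.
Column maxima: b1 → 9, b2 → 9; minimax = 9.
6 ≠ 9, so there is no saddle point; optimal play is mixed.
B is strictly dominated by A, so the row player never plays it.
On the remaining 2×2 (A, C vs b1, b2):
Let the row player play A with probability p. Expected payoff against b1: 6p + 9(1−p) = −3p + 9; against b2: 9p + (-9)(1−p) = 18p − 9.
Setting these equal: −3p + 9 = 18p − 9 ⇒ −21p = -18 ⇒ p = 6/7, and the value is (-3)·(6/7) + 9 = 45/7.
For the column player: with q = P(b1), equating A's and C's payoffs gives −3q + 9 = 18q − 9 ⇒ q = 6/7.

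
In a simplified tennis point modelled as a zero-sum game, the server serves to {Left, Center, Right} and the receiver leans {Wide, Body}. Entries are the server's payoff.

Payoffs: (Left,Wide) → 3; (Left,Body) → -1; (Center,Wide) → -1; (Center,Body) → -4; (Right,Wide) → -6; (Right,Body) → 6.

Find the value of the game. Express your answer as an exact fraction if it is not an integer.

Row minima: Left → -1, Center → -4, Right → -6; maximin = -1.
Column maxima: Wide → 3, Body → 6; minimax = 3.
-1 ≠ 3, so there is no saddle point; optimal play is mixed.
Center is strictly dominated by Left, so the server never plays it.
On the remaining 2×2 (Left, Right vs Wide, Body):
Let the server play Left with probability p. Expected payoff against Wide: 3p + (-6)(1−p) = 9p − 6; against Body: (-1)p + 6(1−p) = −7p + 6.
Setting these equal: 9p − 6 = −7p + 6 ⇒ 16p = 12 ⇒ p = 3/4, and the value is (9)·(3/4) − 6 = 3/4.
For the receiver: with q = P(Wide), equating Left's and Right's payoffs gives 4q − 1 = −12q + 6 ⇒ q = 7/16.

3/4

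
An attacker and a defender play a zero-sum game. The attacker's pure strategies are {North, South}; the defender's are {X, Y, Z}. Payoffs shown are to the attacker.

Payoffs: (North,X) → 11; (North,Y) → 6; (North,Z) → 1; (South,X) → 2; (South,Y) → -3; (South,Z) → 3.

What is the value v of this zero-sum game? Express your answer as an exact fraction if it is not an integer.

21/11

Row minima: North → 1, South → -3; maximin = 1.
Column maxima: X → 11, Y → 6, Z → 3; minimax = 3.
1 ≠ 3, so there is no saddle point; optimal play is mixed.
X is strictly dominated by Y (it gives the attacker strictly more in every row), so the defender never plays it.
On the remaining 2×2 (North, South vs Y, Z):
Let the attacker play North with probability p. Expected payoff against Y: 6p + (-3)(1−p) = 9p − 3; against Z: 1p + 3(1−p) = −2p + 3.
Setting these equal: 9p − 3 = −2p + 3 ⇒ 11p = 6 ⇒ p = 6/11, and the value is (9)·(6/11) − 3 = 21/11.
For the defender: with q = P(Y), equating North's and South's payoffs gives 5q + 1 = −6q + 3 ⇒ q = 2/11.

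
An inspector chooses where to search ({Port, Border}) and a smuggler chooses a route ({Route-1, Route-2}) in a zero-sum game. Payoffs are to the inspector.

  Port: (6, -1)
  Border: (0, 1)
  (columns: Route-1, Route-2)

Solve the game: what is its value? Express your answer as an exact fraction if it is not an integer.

3/4

Row minima: Port → -1, Border → 0; maximin = 0.
Column maxima: Route-1 → 6, Route-2 → 1; minimax = 1.
0 ≠ 1, so there is no saddle point; optimal play is mixed.
Let the inspector play Port with probability p. Expected payoff against Route-1: 6p + 0(1−p) = 6p; against Route-2: (-1)p + 1(1−p) = −2p + 1.
Setting these equal: 6p = −2p + 1 ⇒ 8p = 1 ⇒ p = 1/8, and the value is (6)·(1/8) = 3/4.
For the smuggler: with q = P(Route-1), equating Port's and Border's payoffs gives 7q − 1 = −q + 1 ⇒ q = 1/4.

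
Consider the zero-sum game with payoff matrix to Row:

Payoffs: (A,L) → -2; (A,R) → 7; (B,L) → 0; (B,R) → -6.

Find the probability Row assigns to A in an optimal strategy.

Row minima: A → -2, B → -6; maximin = -2.
Column maxima: L → 0, R → 7; minimax = 0.
-2 ≠ 0, so there is no saddle point; optimal play is mixed.
Let Row play A with probability p. Expected payoff against L: (-2)p + 0(1−p) = −2p; against R: 7p + (-6)(1−p) = 13p − 6.
Setting these equal: −2p = 13p − 6 ⇒ −15p = -6 ⇒ p = 2/5, and the value is (-2)·(2/5) = -4/5.
For Column: with q = P(L), equating A's and B's payoffs gives −9q + 7 = 6q − 6 ⇒ q = 13/15.

2/5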